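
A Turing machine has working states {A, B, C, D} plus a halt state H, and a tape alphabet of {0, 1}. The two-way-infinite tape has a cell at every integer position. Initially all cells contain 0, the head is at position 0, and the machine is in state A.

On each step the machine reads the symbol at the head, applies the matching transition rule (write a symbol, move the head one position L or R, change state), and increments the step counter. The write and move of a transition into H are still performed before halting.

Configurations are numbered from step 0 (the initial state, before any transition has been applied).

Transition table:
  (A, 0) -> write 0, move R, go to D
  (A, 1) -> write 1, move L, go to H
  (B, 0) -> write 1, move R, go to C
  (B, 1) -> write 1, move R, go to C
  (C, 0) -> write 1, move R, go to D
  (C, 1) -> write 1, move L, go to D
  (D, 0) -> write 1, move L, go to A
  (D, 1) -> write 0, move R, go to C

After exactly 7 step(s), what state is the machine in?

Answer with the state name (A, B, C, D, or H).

Step 1: in state A at pos 0, read 0 -> (A,0)->write 0,move R,goto D. Now: state=D, head=1, tape[-1..2]=0000 (head:   ^)
Step 2: in state D at pos 1, read 0 -> (D,0)->write 1,move L,goto A. Now: state=A, head=0, tape[-1..2]=0010 (head:  ^)
Step 3: in state A at pos 0, read 0 -> (A,0)->write 0,move R,goto D. Now: state=D, head=1, tape[-1..2]=0010 (head:   ^)
Step 4: in state D at pos 1, read 1 -> (D,1)->write 0,move R,goto C. Now: state=C, head=2, tape[-1..3]=00000 (head:    ^)
Step 5: in state C at pos 2, read 0 -> (C,0)->write 1,move R,goto D. Now: state=D, head=3, tape[-1..4]=000100 (head:     ^)
Step 6: in state D at pos 3, read 0 -> (D,0)->write 1,move L,goto A. Now: state=A, head=2, tape[-1..4]=000110 (head:    ^)
Step 7: in state A at pos 2, read 1 -> (A,1)->write 1,move L,goto H. Now: state=H, head=1, tape[-1..4]=000110 (head:   ^)

Answer: H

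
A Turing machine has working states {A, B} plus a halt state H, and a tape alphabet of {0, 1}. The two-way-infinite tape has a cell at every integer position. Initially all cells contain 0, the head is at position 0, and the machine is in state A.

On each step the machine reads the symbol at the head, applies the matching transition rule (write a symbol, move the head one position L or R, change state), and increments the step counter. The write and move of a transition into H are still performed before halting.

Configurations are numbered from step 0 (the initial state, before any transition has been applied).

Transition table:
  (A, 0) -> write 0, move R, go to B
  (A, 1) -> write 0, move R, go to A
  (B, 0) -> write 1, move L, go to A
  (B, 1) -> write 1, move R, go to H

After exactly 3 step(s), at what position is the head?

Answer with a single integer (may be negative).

Answer: 1

Derivation:
Step 1: in state A at pos 0, read 0 -> (A,0)->write 0,move R,goto B. Now: state=B, head=1, tape[-1..2]=0000 (head:   ^)
Step 2: in state B at pos 1, read 0 -> (B,0)->write 1,move L,goto A. Now: state=A, head=0, tape[-1..2]=0010 (head:  ^)
Step 3: in state A at pos 0, read 0 -> (A,0)->write 0,move R,goto B. Now: state=B, head=1, tape[-1..2]=0010 (head:   ^)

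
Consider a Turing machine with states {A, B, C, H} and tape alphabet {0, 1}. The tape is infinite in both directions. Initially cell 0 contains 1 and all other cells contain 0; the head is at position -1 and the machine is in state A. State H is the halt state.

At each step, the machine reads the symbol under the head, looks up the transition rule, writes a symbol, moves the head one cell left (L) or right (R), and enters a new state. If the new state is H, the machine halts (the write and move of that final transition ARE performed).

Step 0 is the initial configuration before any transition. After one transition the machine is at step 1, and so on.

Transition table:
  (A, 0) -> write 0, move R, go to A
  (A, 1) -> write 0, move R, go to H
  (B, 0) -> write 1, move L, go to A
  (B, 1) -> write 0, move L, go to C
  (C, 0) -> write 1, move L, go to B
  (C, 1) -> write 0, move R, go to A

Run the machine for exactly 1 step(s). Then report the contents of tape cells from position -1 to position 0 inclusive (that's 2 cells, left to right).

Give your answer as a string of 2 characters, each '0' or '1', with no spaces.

Step 1: in state A at pos -1, read 0 -> (A,0)->write 0,move R,goto A. Now: state=A, head=0, tape[-2..1]=0010 (head:   ^)

Answer: 01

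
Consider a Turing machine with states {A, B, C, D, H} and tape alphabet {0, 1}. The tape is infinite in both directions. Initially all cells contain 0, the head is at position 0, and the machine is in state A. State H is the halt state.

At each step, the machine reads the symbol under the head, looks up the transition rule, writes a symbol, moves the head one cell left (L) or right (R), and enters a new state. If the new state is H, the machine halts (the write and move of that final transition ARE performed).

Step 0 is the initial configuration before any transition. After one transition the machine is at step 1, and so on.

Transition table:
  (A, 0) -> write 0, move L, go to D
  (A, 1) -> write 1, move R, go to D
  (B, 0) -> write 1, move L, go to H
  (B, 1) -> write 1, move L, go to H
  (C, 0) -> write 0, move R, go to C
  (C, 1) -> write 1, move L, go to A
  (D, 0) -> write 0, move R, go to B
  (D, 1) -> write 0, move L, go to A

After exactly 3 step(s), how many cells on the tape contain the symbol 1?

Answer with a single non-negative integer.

Step 1: in state A at pos 0, read 0 -> (A,0)->write 0,move L,goto D. Now: state=D, head=-1, tape[-2..1]=0000 (head:  ^)
Step 2: in state D at pos -1, read 0 -> (D,0)->write 0,move R,goto B. Now: state=B, head=0, tape[-2..1]=0000 (head:   ^)
Step 3: in state B at pos 0, read 0 -> (B,0)->write 1,move L,goto H. Now: state=H, head=-1, tape[-2..1]=0010 (head:  ^)
Cells containing 1 after step 3: {0} -> 1 cell(s)

Answer: 1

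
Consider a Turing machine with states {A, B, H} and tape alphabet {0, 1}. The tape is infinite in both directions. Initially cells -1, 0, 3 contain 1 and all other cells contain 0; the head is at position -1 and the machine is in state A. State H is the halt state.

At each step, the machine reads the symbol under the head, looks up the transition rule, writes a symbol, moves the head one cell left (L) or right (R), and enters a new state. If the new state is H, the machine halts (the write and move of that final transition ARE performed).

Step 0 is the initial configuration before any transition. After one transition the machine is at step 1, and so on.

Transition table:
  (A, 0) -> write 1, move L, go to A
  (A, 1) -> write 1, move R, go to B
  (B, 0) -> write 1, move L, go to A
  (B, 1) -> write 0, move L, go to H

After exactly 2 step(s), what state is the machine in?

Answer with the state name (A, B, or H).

Answer: H

Derivation:
Step 1: in state A at pos -1, read 1 -> (A,1)->write 1,move R,goto B. Now: state=B, head=0, tape[-2..4]=0110010 (head:   ^)
Step 2: in state B at pos 0, read 1 -> (B,1)->write 0,move L,goto H. Now: state=H, head=-1, tape[-2..4]=0100010 (head:  ^)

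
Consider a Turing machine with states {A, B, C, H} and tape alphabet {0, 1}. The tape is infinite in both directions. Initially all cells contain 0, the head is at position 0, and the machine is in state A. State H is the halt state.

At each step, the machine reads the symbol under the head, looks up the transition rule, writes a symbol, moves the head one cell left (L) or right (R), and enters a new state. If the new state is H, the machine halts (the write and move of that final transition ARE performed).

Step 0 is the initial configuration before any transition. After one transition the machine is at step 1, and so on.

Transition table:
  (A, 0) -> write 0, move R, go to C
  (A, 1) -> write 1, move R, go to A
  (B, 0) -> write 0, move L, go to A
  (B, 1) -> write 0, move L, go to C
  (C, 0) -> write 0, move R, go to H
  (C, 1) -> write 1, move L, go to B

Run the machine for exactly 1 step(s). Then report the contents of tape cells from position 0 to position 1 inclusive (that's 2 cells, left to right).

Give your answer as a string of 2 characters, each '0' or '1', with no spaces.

Step 1: in state A at pos 0, read 0 -> (A,0)->write 0,move R,goto C. Now: state=C, head=1, tape[-1..2]=0000 (head:   ^)

Answer: 00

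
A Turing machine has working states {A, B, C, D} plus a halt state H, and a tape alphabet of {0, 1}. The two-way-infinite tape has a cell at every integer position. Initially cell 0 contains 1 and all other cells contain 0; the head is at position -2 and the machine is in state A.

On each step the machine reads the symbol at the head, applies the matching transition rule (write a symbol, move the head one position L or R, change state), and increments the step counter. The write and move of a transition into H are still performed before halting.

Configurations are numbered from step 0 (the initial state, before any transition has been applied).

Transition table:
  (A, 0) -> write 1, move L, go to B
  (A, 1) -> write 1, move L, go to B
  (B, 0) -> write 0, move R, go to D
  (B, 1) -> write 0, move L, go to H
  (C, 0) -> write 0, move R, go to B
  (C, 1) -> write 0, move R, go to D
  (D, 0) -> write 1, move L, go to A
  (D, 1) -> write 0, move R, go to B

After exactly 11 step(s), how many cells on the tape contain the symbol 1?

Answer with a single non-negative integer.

Answer: 0

Derivation:
Step 1: in state A at pos -2, read 0 -> (A,0)->write 1,move L,goto B. Now: state=B, head=-3, tape[-4..1]=001010 (head:  ^)
Step 2: in state B at pos -3, read 0 -> (B,0)->write 0,move R,goto D. Now: state=D, head=-2, tape[-4..1]=001010 (head:   ^)
Step 3: in state D at pos -2, read 1 -> (D,1)->write 0,move R,goto B. Now: state=B, head=-1, tape[-4..1]=000010 (head:    ^)
Step 4: in state B at pos -1, read 0 -> (B,0)->write 0,move R,goto D. Now: state=D, head=0, tape[-4..1]=000010 (head:     ^)
Step 5: in state D at pos 0, read 1 -> (D,1)->write 0,move R,goto B. Now: state=B, head=1, tape[-4..2]=0000000 (head:      ^)
Step 6: in state B at pos 1, read 0 -> (B,0)->write 0,move R,goto D. Now: state=D, head=2, tape[-4..3]=00000000 (head:       ^)
Step 7: in state D at pos 2, read 0 -> (D,0)->write 1,move L,goto A. Now: state=A, head=1, tape[-4..3]=00000010 (head:      ^)
Step 8: in state A at pos 1, read 0 -> (A,0)->write 1,move L,goto B. Now: state=B, head=0, tape[-4..3]=00000110 (head:     ^)
Step 9: in state B at pos 0, read 0 -> (B,0)->write 0,move R,goto D. Now: state=D, head=1, tape[-4..3]=00000110 (head:      ^)
Step 10: in state D at pos 1, read 1 -> (D,1)->write 0,move R,goto B. Now: state=B, head=2, tape[-4..3]=00000010 (head:       ^)
Step 11: in state B at pos 2, read 1 -> (B,1)->write 0,move L,goto H. Now: state=H, head=1, tape[-4..3]=00000000 (head:      ^)
No cell contains 1 after step 11 -> 0 cell(s)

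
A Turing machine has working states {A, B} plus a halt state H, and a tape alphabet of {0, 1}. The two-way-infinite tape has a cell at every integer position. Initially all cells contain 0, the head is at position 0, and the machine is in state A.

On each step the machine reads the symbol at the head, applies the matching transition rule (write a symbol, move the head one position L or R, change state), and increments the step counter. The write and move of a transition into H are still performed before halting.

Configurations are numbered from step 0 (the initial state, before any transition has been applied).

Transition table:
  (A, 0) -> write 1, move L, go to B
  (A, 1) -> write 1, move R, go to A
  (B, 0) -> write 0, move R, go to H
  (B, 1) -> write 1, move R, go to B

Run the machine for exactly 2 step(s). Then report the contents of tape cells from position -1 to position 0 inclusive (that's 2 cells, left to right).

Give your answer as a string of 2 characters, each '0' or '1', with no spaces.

Answer: 01

Derivation:
Step 1: in state A at pos 0, read 0 -> (A,0)->write 1,move L,goto B. Now: state=B, head=-1, tape[-2..1]=0010 (head:  ^)
Step 2: in state B at pos -1, read 0 -> (B,0)->write 0,move R,goto H. Now: state=H, head=0, tape[-2..1]=0010 (head:   ^)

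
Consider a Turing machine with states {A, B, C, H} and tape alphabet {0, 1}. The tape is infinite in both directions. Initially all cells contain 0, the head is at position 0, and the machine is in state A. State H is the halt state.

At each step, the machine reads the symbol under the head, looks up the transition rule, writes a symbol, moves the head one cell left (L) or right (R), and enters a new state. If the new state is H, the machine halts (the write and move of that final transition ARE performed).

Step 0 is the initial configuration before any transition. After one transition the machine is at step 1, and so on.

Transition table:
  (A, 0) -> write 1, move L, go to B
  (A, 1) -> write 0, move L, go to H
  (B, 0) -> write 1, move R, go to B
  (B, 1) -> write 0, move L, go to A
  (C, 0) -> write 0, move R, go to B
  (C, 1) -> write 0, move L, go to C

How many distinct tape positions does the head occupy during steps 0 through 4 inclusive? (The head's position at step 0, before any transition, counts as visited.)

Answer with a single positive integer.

Answer: 3

Derivation:
Step 1: in state A at pos 0, read 0 -> (A,0)->write 1,move L,goto B. Now: state=B, head=-1, tape[-2..1]=0010 (head:  ^)
Step 2: in state B at pos -1, read 0 -> (B,0)->write 1,move R,goto B. Now: state=B, head=0, tape[-2..1]=0110 (head:   ^)
Step 3: in state B at pos 0, read 1 -> (B,1)->write 0,move L,goto A. Now: state=A, head=-1, tape[-2..1]=0100 (head:  ^)
Step 4: in state A at pos -1, read 1 -> (A,1)->write 0,move L,goto H. Now: state=H, head=-2, tape[-3..1]=00000 (head:  ^)
Head positions at steps 0..4: starting at 0, distinct positions visited = {-2, -1, 0} -> 3 position(s)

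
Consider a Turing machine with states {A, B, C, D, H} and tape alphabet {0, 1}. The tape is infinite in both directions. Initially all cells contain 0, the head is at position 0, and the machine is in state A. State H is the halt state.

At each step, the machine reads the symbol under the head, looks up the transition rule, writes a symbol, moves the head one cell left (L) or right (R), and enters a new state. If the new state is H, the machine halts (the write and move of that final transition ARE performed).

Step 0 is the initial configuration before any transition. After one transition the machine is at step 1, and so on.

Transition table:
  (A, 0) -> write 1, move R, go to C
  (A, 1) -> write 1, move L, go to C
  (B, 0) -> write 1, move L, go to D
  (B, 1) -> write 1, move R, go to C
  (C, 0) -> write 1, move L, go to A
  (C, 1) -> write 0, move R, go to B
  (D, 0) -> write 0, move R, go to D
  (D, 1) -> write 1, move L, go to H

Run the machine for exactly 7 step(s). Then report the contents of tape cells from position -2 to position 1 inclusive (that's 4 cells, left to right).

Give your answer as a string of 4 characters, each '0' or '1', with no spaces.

Step 1: in state A at pos 0, read 0 -> (A,0)->write 1,move R,goto C. Now: state=C, head=1, tape[-1..2]=0100 (head:   ^)
Step 2: in state C at pos 1, read 0 -> (C,0)->write 1,move L,goto A. Now: state=A, head=0, tape[-1..2]=0110 (head:  ^)
Step 3: in state A at pos 0, read 1 -> (A,1)->write 1,move L,goto C. Now: state=C, head=-1, tape[-2..2]=00110 (head:  ^)
Step 4: in state C at pos -1, read 0 -> (C,0)->write 1,move L,goto A. Now: state=A, head=-2, tape[-3..2]=001110 (head:  ^)
Step 5: in state A at pos -2, read 0 -> (A,0)->write 1,move R,goto C. Now: state=C, head=-1, tape[-3..2]=011110 (head:   ^)
Step 6: in state C at pos -1, read 1 -> (C,1)->write 0,move R,goto B. Now: state=B, head=0, tape[-3..2]=010110 (head:    ^)
Step 7: in state B at pos 0, read 1 -> (B,1)->write 1,move R,goto C. Now: state=C, head=1, tape[-3..2]=010110 (head:     ^)

Answer: 1011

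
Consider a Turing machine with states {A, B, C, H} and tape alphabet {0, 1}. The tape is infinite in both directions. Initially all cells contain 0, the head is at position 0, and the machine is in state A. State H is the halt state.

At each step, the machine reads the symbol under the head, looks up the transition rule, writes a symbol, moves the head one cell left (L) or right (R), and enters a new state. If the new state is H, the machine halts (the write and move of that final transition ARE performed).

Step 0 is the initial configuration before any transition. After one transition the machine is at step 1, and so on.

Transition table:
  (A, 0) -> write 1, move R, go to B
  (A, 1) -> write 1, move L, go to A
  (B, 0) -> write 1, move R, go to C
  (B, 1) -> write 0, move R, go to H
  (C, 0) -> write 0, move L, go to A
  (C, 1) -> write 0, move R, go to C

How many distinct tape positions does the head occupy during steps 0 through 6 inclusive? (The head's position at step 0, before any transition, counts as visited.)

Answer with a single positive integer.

Step 1: in state A at pos 0, read 0 -> (A,0)->write 1,move R,goto B. Now: state=B, head=1, tape[-1..2]=0100 (head:   ^)
Step 2: in state B at pos 1, read 0 -> (B,0)->write 1,move R,goto C. Now: state=C, head=2, tape[-1..3]=01100 (head:    ^)
Step 3: in state C at pos 2, read 0 -> (C,0)->write 0,move L,goto A. Now: state=A, head=1, tape[-1..3]=01100 (head:   ^)
Step 4: in state A at pos 1, read 1 -> (A,1)->write 1,move L,goto A. Now: state=A, head=0, tape[-1..3]=01100 (head:  ^)
Step 5: in state A at pos 0, read 1 -> (A,1)->write 1,move L,goto A. Now: state=A, head=-1, tape[-2..3]=001100 (head:  ^)
Step 6: in state A at pos -1, read 0 -> (A,0)->write 1,move R,goto B. Now: state=B, head=0, tape[-2..3]=011100 (head:   ^)
Head positions at steps 0..6: starting at 0, distinct positions visited = {-1, 0, 1, 2} -> 4 position(s)

Answer: 4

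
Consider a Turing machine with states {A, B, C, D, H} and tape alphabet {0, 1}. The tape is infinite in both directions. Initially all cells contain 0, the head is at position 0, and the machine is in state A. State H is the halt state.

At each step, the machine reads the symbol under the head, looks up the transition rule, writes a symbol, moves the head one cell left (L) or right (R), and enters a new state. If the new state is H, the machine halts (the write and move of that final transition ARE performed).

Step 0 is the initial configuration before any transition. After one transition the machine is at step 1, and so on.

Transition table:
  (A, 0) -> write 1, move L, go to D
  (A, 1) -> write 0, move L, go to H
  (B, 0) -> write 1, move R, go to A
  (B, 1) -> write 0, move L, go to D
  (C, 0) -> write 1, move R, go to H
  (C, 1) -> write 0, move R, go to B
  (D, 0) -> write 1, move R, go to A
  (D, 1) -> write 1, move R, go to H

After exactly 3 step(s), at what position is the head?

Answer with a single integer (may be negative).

Answer: -1

Derivation:
Step 1: in state A at pos 0, read 0 -> (A,0)->write 1,move L,goto D. Now: state=D, head=-1, tape[-2..1]=0010 (head:  ^)
Step 2: in state D at pos -1, read 0 -> (D,0)->write 1,move R,goto A. Now: state=A, head=0, tape[-2..1]=0110 (head:   ^)
Step 3: in state A at pos 0, read 1 -> (A,1)->write 0,move L,goto H. Now: state=H, head=-1, tape[-2..1]=0100 (head:  ^)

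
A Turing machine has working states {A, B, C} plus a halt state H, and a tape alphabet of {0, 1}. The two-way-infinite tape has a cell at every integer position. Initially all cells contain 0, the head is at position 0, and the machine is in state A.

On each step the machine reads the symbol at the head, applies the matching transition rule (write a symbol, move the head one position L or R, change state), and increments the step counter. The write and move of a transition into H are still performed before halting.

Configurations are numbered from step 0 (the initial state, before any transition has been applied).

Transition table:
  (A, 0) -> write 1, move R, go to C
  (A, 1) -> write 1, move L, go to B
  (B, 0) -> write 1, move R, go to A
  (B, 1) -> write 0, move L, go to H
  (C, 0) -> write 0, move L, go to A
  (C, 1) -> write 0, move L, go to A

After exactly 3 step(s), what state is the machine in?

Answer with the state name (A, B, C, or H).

Step 1: in state A at pos 0, read 0 -> (A,0)->write 1,move R,goto C. Now: state=C, head=1, tape[-1..2]=0100 (head:   ^)
Step 2: in state C at pos 1, read 0 -> (C,0)->write 0,move L,goto A. Now: state=A, head=0, tape[-1..2]=0100 (head:  ^)
Step 3: in state A at pos 0, read 1 -> (A,1)->write 1,move L,goto B. Now: state=B, head=-1, tape[-2..2]=00100 (head:  ^)

Answer: B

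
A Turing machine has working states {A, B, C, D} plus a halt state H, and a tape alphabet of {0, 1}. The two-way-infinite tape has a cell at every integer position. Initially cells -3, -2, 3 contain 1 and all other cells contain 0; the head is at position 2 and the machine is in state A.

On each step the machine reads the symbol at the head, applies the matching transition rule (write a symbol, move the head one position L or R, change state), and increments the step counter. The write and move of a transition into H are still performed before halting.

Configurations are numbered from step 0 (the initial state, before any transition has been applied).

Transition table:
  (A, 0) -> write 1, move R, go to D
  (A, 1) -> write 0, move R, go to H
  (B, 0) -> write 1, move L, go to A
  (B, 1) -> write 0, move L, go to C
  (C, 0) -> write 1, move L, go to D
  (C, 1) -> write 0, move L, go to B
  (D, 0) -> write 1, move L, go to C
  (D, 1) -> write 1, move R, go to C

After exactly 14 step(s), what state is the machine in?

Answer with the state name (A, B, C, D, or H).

Answer: C

Derivation:
Step 1: in state A at pos 2, read 0 -> (A,0)->write 1,move R,goto D. Now: state=D, head=3, tape[-4..4]=011000110 (head:        ^)
Step 2: in state D at pos 3, read 1 -> (D,1)->write 1,move R,goto C. Now: state=C, head=4, tape[-4..5]=0110001100 (head:         ^)
Step 3: in state C at pos 4, read 0 -> (C,0)->write 1,move L,goto D. Now: state=D, head=3, tape[-4..5]=0110001110 (head:        ^)
Step 4: in state D at pos 3, read 1 -> (D,1)->write 1,move R,goto C. Now: state=C, head=4, tape[-4..5]=0110001110 (head:         ^)
Step 5: in state C at pos 4, read 1 -> (C,1)->write 0,move L,goto B. Now: state=B, head=3, tape[-4..5]=0110001100 (head:        ^)
Step 6: in state B at pos 3, read 1 -> (B,1)->write 0,move L,goto C. Now: state=C, head=2, tape[-4..5]=0110001000 (head:       ^)
Step 7: in state C at pos 2, read 1 -> (C,1)->write 0,move L,goto B. Now: state=B, head=1, tape[-4..5]=0110000000 (head:      ^)
Step 8: in state B at pos 1, read 0 -> (B,0)->write 1,move L,goto A. Now: state=A, head=0, tape[-4..5]=0110010000 (head:     ^)
Step 9: in state A at pos 0, read 0 -> (A,0)->write 1,move R,goto D. Now: state=D, head=1, tape[-4..5]=0110110000 (head:      ^)
Step 10: in state D at pos 1, read 1 -> (D,1)->write 1,move R,goto C. Now: state=C, head=2, tape[-4..5]=0110110000 (head:       ^)
Step 11: in state C at pos 2, read 0 -> (C,0)->write 1,move L,goto D. Now: state=D, head=1, tape[-4..5]=0110111000 (head:      ^)
Step 12: in state D at pos 1, read 1 -> (D,1)->write 1,move R,goto C. Now: state=C, head=2, tape[-4..5]=0110111000 (head:       ^)
Step 13: in state C at pos 2, read 1 -> (C,1)->write 0,move L,goto B. Now: state=B, head=1, tape[-4..5]=0110110000 (head:      ^)
Step 14: in state B at pos 1, read 1 -> (B,1)->write 0,move L,goto C. Now: state=C, head=0, tape[-4..5]=0110100000 (head:     ^)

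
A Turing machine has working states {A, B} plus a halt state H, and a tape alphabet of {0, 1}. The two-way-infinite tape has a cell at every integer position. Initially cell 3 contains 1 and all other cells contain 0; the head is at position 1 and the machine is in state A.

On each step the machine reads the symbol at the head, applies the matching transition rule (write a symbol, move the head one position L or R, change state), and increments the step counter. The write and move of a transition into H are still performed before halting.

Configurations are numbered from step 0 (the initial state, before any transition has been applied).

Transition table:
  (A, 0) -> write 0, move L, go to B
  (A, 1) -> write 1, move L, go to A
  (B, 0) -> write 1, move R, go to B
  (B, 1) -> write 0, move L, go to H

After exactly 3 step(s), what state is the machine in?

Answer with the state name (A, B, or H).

Step 1: in state A at pos 1, read 0 -> (A,0)->write 0,move L,goto B. Now: state=B, head=0, tape[-1..4]=000010 (head:  ^)
Step 2: in state B at pos 0, read 0 -> (B,0)->write 1,move R,goto B. Now: state=B, head=1, tape[-1..4]=010010 (head:   ^)
Step 3: in state B at pos 1, read 0 -> (B,0)->write 1,move R,goto B. Now: state=B, head=2, tape[-1..4]=011010 (head:    ^)

Answer: B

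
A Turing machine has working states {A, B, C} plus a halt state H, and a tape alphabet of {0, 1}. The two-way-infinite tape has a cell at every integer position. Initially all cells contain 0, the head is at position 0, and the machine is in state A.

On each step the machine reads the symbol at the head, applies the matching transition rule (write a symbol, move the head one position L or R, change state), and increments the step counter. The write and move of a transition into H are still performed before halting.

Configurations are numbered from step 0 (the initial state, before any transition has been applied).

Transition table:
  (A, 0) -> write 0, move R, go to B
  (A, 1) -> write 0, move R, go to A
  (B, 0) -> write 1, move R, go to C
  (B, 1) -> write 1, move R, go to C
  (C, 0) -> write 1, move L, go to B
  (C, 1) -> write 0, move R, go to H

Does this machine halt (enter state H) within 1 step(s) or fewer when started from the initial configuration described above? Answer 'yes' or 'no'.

Answer: no

Derivation:
Step 1: in state A at pos 0, read 0 -> (A,0)->write 0,move R,goto B. Now: state=B, head=1, tape[-1..2]=0000 (head:   ^)
After 1 step(s): state = B (not H) -> not halted within 1 -> no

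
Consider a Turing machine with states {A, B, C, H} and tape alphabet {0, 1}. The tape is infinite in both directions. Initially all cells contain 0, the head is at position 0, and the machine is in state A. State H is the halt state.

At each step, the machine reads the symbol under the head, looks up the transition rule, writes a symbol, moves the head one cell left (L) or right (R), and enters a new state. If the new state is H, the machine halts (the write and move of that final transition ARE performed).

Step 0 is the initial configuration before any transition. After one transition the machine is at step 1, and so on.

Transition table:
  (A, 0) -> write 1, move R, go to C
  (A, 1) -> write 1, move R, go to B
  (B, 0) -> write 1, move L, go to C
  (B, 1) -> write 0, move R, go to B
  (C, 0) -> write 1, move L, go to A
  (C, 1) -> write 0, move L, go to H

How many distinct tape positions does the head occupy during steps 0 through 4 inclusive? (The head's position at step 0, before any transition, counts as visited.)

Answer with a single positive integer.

Step 1: in state A at pos 0, read 0 -> (A,0)->write 1,move R,goto C. Now: state=C, head=1, tape[-1..2]=0100 (head:   ^)
Step 2: in state C at pos 1, read 0 -> (C,0)->write 1,move L,goto A. Now: state=A, head=0, tape[-1..2]=0110 (head:  ^)
Step 3: in state A at pos 0, read 1 -> (A,1)->write 1,move R,goto B. Now: state=B, head=1, tape[-1..2]=0110 (head:   ^)
Step 4: in state B at pos 1, read 1 -> (B,1)->write 0,move R,goto B. Now: state=B, head=2, tape[-1..3]=01000 (head:    ^)
Head positions at steps 0..4: starting at 0, distinct positions visited = {0, 1, 2} -> 3 position(s)

Answer: 3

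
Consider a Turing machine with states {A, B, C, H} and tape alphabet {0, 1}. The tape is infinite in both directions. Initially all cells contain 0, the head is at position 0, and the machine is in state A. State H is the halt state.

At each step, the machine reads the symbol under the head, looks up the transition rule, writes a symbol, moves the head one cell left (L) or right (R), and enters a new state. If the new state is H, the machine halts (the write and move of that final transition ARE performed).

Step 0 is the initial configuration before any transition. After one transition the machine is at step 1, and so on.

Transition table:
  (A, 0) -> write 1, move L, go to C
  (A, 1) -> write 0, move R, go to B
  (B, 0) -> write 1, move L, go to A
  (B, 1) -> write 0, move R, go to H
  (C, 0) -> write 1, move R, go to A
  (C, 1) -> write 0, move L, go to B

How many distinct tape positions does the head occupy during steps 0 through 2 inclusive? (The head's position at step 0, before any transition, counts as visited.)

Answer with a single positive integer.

Answer: 2

Derivation:
Step 1: in state A at pos 0, read 0 -> (A,0)->write 1,move L,goto C. Now: state=C, head=-1, tape[-2..1]=0010 (head:  ^)
Step 2: in state C at pos -1, read 0 -> (C,0)->write 1,move R,goto A. Now: state=A, head=0, tape[-2..1]=0110 (head:   ^)
Head positions at steps 0..2: starting at 0, distinct positions visited = {-1, 0} -> 2 position(s)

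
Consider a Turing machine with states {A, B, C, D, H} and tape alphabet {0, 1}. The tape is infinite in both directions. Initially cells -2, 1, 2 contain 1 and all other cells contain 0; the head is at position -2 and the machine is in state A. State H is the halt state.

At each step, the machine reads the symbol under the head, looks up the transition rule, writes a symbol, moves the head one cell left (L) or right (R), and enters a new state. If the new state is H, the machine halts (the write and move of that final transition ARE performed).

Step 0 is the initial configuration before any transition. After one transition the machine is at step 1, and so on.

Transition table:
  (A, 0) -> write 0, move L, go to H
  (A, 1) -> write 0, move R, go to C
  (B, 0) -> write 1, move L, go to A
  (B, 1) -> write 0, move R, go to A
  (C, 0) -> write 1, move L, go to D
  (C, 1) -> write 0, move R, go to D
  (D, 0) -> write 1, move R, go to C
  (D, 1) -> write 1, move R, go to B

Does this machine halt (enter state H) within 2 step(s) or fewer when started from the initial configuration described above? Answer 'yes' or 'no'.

Answer: no

Derivation:
Step 1: in state A at pos -2, read 1 -> (A,1)->write 0,move R,goto C. Now: state=C, head=-1, tape[-3..3]=0000110 (head:   ^)
Step 2: in state C at pos -1, read 0 -> (C,0)->write 1,move L,goto D. Now: state=D, head=-2, tape[-3..3]=0010110 (head:  ^)
After 2 step(s): state = D (not H) -> not halted within 2 -> no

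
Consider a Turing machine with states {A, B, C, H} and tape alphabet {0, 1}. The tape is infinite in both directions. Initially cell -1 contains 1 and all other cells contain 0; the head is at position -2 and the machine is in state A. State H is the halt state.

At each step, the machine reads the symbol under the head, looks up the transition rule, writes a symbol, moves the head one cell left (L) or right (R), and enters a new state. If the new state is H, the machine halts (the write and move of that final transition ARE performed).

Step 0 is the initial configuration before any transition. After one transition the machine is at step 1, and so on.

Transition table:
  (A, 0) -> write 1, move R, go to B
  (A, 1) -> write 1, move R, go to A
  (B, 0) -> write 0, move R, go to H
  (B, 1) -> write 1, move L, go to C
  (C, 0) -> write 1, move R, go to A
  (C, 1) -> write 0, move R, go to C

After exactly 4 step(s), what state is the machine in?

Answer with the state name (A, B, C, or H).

Step 1: in state A at pos -2, read 0 -> (A,0)->write 1,move R,goto B. Now: state=B, head=-1, tape[-3..0]=0110 (head:   ^)
Step 2: in state B at pos -1, read 1 -> (B,1)->write 1,move L,goto C. Now: state=C, head=-2, tape[-3..0]=0110 (head:  ^)
Step 3: in state C at pos -2, read 1 -> (C,1)->write 0,move R,goto C. Now: state=C, head=-1, tape[-3..0]=0010 (head:   ^)
Step 4: in state C at pos -1, read 1 -> (C,1)->write 0,move R,goto C. Now: state=C, head=0, tape[-3..1]=00000 (head:    ^)

Answer: C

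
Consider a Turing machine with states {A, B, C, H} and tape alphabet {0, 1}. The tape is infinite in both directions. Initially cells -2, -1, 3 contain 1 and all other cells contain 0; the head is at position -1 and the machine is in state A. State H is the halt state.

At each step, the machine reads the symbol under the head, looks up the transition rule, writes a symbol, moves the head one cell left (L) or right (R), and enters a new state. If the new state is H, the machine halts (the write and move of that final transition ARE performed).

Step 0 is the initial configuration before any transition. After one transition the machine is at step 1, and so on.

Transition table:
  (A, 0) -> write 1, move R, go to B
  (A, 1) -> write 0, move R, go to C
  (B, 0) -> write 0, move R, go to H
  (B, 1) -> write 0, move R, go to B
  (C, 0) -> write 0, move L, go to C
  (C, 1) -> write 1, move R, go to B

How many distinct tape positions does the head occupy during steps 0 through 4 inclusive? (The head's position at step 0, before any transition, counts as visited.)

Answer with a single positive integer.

Step 1: in state A at pos -1, read 1 -> (A,1)->write 0,move R,goto C. Now: state=C, head=0, tape[-3..4]=01000010 (head:    ^)
Step 2: in state C at pos 0, read 0 -> (C,0)->write 0,move L,goto C. Now: state=C, head=-1, tape[-3..4]=01000010 (head:   ^)
Step 3: in state C at pos -1, read 0 -> (C,0)->write 0,move L,goto C. Now: state=C, head=-2, tape[-3..4]=01000010 (head:  ^)
Step 4: in state C at pos -2, read 1 -> (C,1)->write 1,move R,goto B. Now: state=B, head=-1, tape[-3..4]=01000010 (head:   ^)
Head positions at steps 0..4: starting at -1, distinct positions visited = {-2, -1, 0} -> 3 position(s)

Answer: 3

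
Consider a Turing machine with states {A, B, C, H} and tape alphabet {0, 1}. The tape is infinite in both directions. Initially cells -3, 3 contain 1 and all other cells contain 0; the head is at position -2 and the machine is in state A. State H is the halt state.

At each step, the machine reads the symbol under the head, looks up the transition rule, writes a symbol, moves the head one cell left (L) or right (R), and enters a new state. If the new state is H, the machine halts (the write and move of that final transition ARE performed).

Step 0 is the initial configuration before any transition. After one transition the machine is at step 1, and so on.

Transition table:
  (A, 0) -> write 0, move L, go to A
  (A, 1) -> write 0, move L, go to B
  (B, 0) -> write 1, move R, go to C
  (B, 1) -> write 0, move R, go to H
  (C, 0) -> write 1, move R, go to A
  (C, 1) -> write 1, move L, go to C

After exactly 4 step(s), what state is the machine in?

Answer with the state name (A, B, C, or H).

Step 1: in state A at pos -2, read 0 -> (A,0)->write 0,move L,goto A. Now: state=A, head=-3, tape[-4..4]=010000010 (head:  ^)
Step 2: in state A at pos -3, read 1 -> (A,1)->write 0,move L,goto B. Now: state=B, head=-4, tape[-5..4]=0000000010 (head:  ^)
Step 3: in state B at pos -4, read 0 -> (B,0)->write 1,move R,goto C. Now: state=C, head=-3, tape[-5..4]=0100000010 (head:   ^)
Step 4: in state C at pos -3, read 0 -> (C,0)->write 1,move R,goto A. Now: state=A, head=-2, tape[-5..4]=0110000010 (head:    ^)

Answer: A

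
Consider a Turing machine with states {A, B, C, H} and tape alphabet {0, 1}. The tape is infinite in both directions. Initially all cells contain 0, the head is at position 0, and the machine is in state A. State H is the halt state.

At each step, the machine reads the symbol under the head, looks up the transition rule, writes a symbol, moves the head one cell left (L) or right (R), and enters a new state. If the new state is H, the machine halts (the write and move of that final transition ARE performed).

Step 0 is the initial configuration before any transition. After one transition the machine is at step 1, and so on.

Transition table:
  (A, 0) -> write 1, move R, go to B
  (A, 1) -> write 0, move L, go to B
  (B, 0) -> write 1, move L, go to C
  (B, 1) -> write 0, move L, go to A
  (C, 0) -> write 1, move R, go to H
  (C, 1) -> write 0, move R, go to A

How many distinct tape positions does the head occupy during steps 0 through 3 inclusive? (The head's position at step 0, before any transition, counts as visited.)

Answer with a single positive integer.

Answer: 2

Derivation:
Step 1: in state A at pos 0, read 0 -> (A,0)->write 1,move R,goto B. Now: state=B, head=1, tape[-1..2]=0100 (head:   ^)
Step 2: in state B at pos 1, read 0 -> (B,0)->write 1,move L,goto C. Now: state=C, head=0, tape[-1..2]=0110 (head:  ^)
Step 3: in state C at pos 0, read 1 -> (C,1)->write 0,move R,goto A. Now: state=A, head=1, tape[-1..2]=0010 (head:   ^)
Head positions at steps 0..3: starting at 0, distinct positions visited = {0, 1} -> 2 position(s)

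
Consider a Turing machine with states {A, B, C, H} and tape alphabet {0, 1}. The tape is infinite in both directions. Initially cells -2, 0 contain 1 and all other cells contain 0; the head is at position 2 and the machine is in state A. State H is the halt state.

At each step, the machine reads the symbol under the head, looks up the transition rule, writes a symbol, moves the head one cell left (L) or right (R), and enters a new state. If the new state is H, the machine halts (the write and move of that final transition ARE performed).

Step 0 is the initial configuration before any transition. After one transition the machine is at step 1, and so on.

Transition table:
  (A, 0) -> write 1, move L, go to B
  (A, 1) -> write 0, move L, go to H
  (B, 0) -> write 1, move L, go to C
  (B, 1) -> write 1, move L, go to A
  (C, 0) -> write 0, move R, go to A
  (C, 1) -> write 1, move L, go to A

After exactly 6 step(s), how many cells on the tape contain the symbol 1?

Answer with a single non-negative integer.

Step 1: in state A at pos 2, read 0 -> (A,0)->write 1,move L,goto B. Now: state=B, head=1, tape[-3..3]=0101010 (head:     ^)
Step 2: in state B at pos 1, read 0 -> (B,0)->write 1,move L,goto C. Now: state=C, head=0, tape[-3..3]=0101110 (head:    ^)
Step 3: in state C at pos 0, read 1 -> (C,1)->write 1,move L,goto A. Now: state=A, head=-1, tape[-3..3]=0101110 (head:   ^)
Step 4: in state A at pos -1, read 0 -> (A,0)->write 1,move L,goto B. Now: state=B, head=-2, tape[-3..3]=0111110 (head:  ^)
Step 5: in state B at pos -2, read 1 -> (B,1)->write 1,move L,goto A. Now: state=A, head=-3, tape[-4..3]=00111110 (head:  ^)
Step 6: in state A at pos -3, read 0 -> (A,0)->write 1,move L,goto B. Now: state=B, head=-4, tape[-5..3]=001111110 (head:  ^)
Cells containing 1 after step 6: {-3, -2, -1, 0, 1, 2} -> 6 cell(s)

Answer: 6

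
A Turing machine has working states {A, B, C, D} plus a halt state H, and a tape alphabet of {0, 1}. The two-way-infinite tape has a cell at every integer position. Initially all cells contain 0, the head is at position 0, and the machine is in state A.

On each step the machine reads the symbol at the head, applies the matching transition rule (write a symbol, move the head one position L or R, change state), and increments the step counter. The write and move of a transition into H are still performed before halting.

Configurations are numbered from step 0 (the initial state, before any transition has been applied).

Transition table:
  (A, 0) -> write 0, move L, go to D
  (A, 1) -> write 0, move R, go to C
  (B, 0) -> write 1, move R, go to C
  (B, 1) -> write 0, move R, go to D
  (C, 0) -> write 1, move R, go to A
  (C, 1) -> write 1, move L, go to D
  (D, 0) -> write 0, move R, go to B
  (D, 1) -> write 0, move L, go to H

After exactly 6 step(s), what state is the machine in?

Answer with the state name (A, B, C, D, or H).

Answer: H

Derivation:
Step 1: in state A at pos 0, read 0 -> (A,0)->write 0,move L,goto D. Now: state=D, head=-1, tape[-2..1]=0000 (head:  ^)
Step 2: in state D at pos -1, read 0 -> (D,0)->write 0,move R,goto B. Now: state=B, head=0, tape[-2..1]=0000 (head:   ^)
Step 3: in state B at pos 0, read 0 -> (B,0)->write 1,move R,goto C. Now: state=C, head=1, tape[-2..2]=00100 (head:    ^)
Step 4: in state C at pos 1, read 0 -> (C,0)->write 1,move R,goto A. Now: state=A, head=2, tape[-2..3]=001100 (head:     ^)
Step 5: in state A at pos 2, read 0 -> (A,0)->write 0,move L,goto D. Now: state=D, head=1, tape[-2..3]=001100 (head:    ^)
Step 6: in state D at pos 1, read 1 -> (D,1)->write 0,move L,goto H. Now: state=H, head=0, tape[-2..3]=001000 (head:   ^)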